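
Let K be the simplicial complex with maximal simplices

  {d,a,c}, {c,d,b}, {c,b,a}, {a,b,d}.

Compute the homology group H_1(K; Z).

Fix the vertex order a < b < c < d and write every simplex with vertices in increasing order. Then dim K = 2 and the simplices of K are:

  0-simplices (4): a, b, c, d
  1-simplices (6): ab, ac, ad, bc, bd, cd
  2-simplices (4): abc, abd, acd, bcd

giving chain groups C_0 ≅ Z^4, C_1 ≅ Z^6, C_2 ≅ Z^4.

∂_1: C_1 → C_0 is given by ∂[p,q] = [q] − [p]. For instance
  ∂cd = d − c.
The resulting 4×6 matrix has rank 3, and its Smith normal form has invariant factors (1,1,1).

Boundary ∂_2: C_2 → C_1 acts by ∂[p,q,r] = [q,r] − [p,r] + [p,q]. For instance
  ∂bcd = cd − bd + bc,
  ∂abd = bd − ad + ab.
As a 6×4 matrix over Z this has rank 3, with invariant factors (1,1,1).

From H_k ≅ ker(∂_k) / im(∂_{k+1}) we obtain:

  H_1: rank ker ∂_1 − rank ∂_2 = (6 − 3) − 3 = 0, and the invariant factors of ∂_2 are all 1, so H_1 ≅ 0.

(K is a triangulation of the 2-sphere S^2.)

H_1 ≅ 0.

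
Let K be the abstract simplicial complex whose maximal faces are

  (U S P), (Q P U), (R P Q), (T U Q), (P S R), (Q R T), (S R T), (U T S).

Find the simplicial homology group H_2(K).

H_2 ≅ Z.

K has 6 vertices, 12 edges, 8 triangles.
rank ∂_2 = 7, rank ∂_3 = 0 ⇒ b_2 = 8 − 7 − 0 = 1. So H_2 ≅ Z.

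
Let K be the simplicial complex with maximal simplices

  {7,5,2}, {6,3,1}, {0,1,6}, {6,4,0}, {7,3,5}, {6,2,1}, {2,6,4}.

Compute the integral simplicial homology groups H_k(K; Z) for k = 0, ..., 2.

K has 8 vertices, 15 edges, 7 triangles.
rank ∂_0 = 0, rank ∂_1 = 7 ⇒ b_0 = 8 − 0 − 7 = 1; all invariant factors of ∂_1 are 1 so no torsion. So H_0 ≅ Z.
rank ∂_1 = 7, rank ∂_2 = 7 ⇒ b_1 = 15 − 7 − 7 = 1; all invariant factors of ∂_2 are 1 so no torsion. So H_1 ≅ Z.
rank ∂_2 = 7, rank ∂_3 = 0 ⇒ b_2 = 7 − 7 − 0 = 0. So H_2 ≅ 0.

H_0 ≅ Z,  H_1 ≅ Z,  H_2 = 0.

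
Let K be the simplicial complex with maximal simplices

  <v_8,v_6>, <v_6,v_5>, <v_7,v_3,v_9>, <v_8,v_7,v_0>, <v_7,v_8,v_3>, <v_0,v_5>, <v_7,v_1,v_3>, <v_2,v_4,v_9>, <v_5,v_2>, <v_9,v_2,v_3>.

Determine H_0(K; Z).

Order the vertices as v_0 < v_1 < v_2 < v_3 < v_4 < v_5 < v_6 < v_7 < v_8 < v_9. Listing each simplex with vertices in this order, K has dimension 2 with simplices:

  0-simplices (10): [v_0], [v_1], [v_2], [v_3], [v_4], [v_5], [v_6], [v_7], [v_8], [v_9]
  1-simplices (17): (17 of them)
  2-simplices (6): [v_0,v_7,v_8], [v_1,v_3,v_7], [v_2,v_3,v_9], [v_2,v_4,v_9], [v_3,v_7,v_8], [v_3,v_7,v_9]

so the chain groups are C_0 ≅ Z^10, C_1 ≅ Z^17, C_2 ≅ Z^6.

∂_1: C_1 → C_0 sends each edge [p,q] (with p < q) to q − p. For instance
  ∂[v_0,v_7] = [v_7] − [v_0].
The resulting 10×17 matrix has rank 9, and its Smith normal form has invariant factors (1,1,1,1,1,1,1,1,1).

Boundary ∂_2: C_2 → C_1 maps a triangle to the signed sum of its edges. For instance
  ∂[v_3,v_7,v_9] = [v_7,v_9] − [v_3,v_9] + [v_3,v_7],
  ∂[v_0,v_7,v_8] = [v_7,v_8] − [v_0,v_8] + [v_0,v_7].
This gives a 17×6 integer matrix of rank 6; reducing to Smith normal form yields diagonal entries (1,1,1,1,1,1).

Reading off H_k = ker ∂_k / im ∂_{k+1}:

  H_0: rank C_0 − rank ∂_1 = 10 − 9 = 1, and the invariant factors of ∂_1 are all 1, so H_0 ≅ Z.

H_0 = Z.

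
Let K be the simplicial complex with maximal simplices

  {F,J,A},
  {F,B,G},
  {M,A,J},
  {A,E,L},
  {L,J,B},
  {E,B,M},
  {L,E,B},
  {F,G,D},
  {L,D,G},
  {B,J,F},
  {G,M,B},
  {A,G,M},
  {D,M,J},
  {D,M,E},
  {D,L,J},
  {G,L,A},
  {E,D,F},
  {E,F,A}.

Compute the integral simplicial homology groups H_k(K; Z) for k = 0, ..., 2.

Take the total order A < B < D < E < F < G < J < L < M on the vertex set. Then K (dimension 2) consists of the simplices:

  0-simplices (9): A, B, D, E, F, G, J, L, M
  1-simplices (27): AE, AF, AG, AJ, AL, AM, BE, BF, BG, BJ, BL, BM, DE, DF, DG, DJ, DL, DM, EF, EL, EM, FG, FJ, GL, GM, JL, JM
  2-simplices (18): AEF, AEL, AFJ, AGL, AGM, AJM, BEL, BEM, BFG, BFJ, BGM, BJL, DEF, DEM, DFG, DGL, DJL, DJM

so the chain groups are C_0 ≅ Z^9, C_1 ≅ Z^27, C_2 ≅ Z^18.

Boundary ∂_1: C_1 → C_0 maps an edge to its endpoints' difference, ∂[p,q] = q − p. For instance
  ∂BG = G − B.
This gives a 9×27 integer matrix of rank 8; reducing to Smith normal form yields diagonal entries (1,1,1,1,1,1,1,1).

The boundary map ∂_2: C_2 → C_1 maps a triangle to the signed sum of its edges. For instance
  ∂AGM = GM − AM + AG,
  ∂BGM = GM − BM + BG.
The resulting 27×18 matrix has rank 17, and its Smith normal form has invariant factors (1,1,1,1,1,1,1,1,1,1,1,1,1,1,1,1,1).

Reading off H_k = ker ∂_k / im ∂_{k+1}:

  H_0: rank C_0 − rank ∂_1 = 9 − 8 = 1, and the invariant factors of ∂_1 are all 1, so H_0 ≅ Z.
  H_1: rank ker ∂_1 − rank ∂_2 = (27 − 8) − 17 = 2, and the invariant factors of ∂_2 are all 1, so H_1 ≅ Z^2.
  H_2: rank ker ∂_2 − rank ∂_3 = (18 − 17) − 0 = 1, and there is no ∂_3, so H_2 ≅ Z.

As a check, the Euler characteristic is 9 − 27 + 18 = 0, which agrees with 1 − 2 + 1 = 0.
(K is a triangulation of the torus T^2.)

H_0 = Z,  H_1 = Z^2,  H_2 = Z.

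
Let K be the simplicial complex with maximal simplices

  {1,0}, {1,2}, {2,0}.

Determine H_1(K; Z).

Fix the vertex order 0 < 1 < 2 and write every simplex with vertices in increasing order. Then dim K = 1 and the simplices of K are:

  0-simplices (3): [0], [1], [2]
  1-simplices (3): [0,1], [0,2], [1,2]

giving chain groups C_0 ≅ Z^3, C_1 ≅ Z^3.

∂_1: C_1 → C_0 maps an edge to its endpoints' difference, ∂[p,q] = q − p.
The 3×3 boundary matrix has rank 2 and Smith normal form diag(1,1).

Computing H_k = (kernel of ∂_k) / (image of ∂_{k+1}):

  H_1: rank ker ∂_1 − rank ∂_2 = (3 − 2) − 0 = 1, and there is no ∂_2, so H_1 = Z.

(K is a triangulation of the circle S^1.)

H_1 ≅ Z.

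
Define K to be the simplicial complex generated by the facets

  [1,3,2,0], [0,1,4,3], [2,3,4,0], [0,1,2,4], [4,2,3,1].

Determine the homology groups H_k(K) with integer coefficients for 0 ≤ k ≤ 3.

H_0 ≅ Z,  H_1 = 0,  H_2 = 0,  H_3 ≅ Z.

Take the total order 0 < 1 < 2 < 3 < 4 on the vertex set. Then K (dimension 3) consists of the simplices:

  0-simplices (5): [0], [1], [2], [3], [4]
  1-simplices (10): [0,1], [0,2], [0,3], [0,4], [1,2], [1,3], [1,4], [2,3], [2,4], [3,4]
  2-simplices (10): [0,1,2], [0,1,3], [0,1,4], [0,2,3], [0,2,4], [0,3,4], [1,2,3], [1,2,4], [1,3,4], [2,3,4]
  3-simplices (5): [0,1,2,3], [0,1,2,4], [0,1,3,4], [0,2,3,4], [1,2,3,4]

so the chain groups are C_0 ≅ Z^5, C_1 ≅ Z^10, C_2 ≅ Z^10, C_3 ≅ Z^5.

Boundary ∂_1: C_1 → C_0 sends each edge [p,q] (with p < q) to q − p.
The 5×10 boundary matrix has rank 4 and Smith normal form diag(1,1,1,1).

∂_2: C_2 → C_1 acts by ∂[p,q,r] = [q,r] − [p,r] + [p,q]. For instance
  ∂[0,2,3] = [2,3] − [0,3] + [0,2],
  ∂[0,1,3] = [1,3] − [0,3] + [0,1].
The resulting 10×10 matrix has rank 6, and its Smith normal form has invariant factors (1,1,1,1,1,1).

Boundary ∂_3: C_3 → C_2 sends each 3-simplex σ to the alternating sum Σ_i (−1)^i (σ with its i-th vertex removed). For instance
  ∂[0,1,2,3] = [1,2,3] − [0,2,3] + [0,1,3] − [0,1,2],
  ∂[0,1,2,4] = [1,2,4] − [0,2,4] + [0,1,4] − [0,1,2].
The 10×5 boundary matrix has rank 4 and Smith normal form diag(1,1,1,1).

From H_k ≅ ker(∂_k) / im(∂_{k+1}) we obtain:

  H_0: rank C_0 − rank ∂_1 = 5 − 4 = 1, and the invariant factors of ∂_1 are all 1, so H_0 ≅ Z.
  H_1: rank ker ∂_1 − rank ∂_2 = (10 − 4) − 6 = 0, and the invariant factors of ∂_2 are all 1, so H_1 ≅ 0.
  H_2: rank ker ∂_2 − rank ∂_3 = (10 − 6) − 4 = 0, and the invariant factors of ∂_3 are all 1, so H_2 ≅ 0.
  H_3: rank ker ∂_3 − rank ∂_4 = (5 − 4) − 0 = 1, and there is no ∂_4, so H_3 ≅ Z.

(K is a triangulation of the 3-sphere S^3.)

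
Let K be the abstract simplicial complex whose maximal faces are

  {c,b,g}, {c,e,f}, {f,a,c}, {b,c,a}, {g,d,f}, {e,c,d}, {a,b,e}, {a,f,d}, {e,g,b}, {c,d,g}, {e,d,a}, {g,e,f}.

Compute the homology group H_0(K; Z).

H_0 = Z.

Fix the vertex order a < b < c < d < e < f < g and write every simplex with vertices in increasing order. Then dim K = 2 and the simplices of K are:

  0-simplices (7): a, b, c, d, e, f, g
  1-simplices (18): ab, ac, ad, ae, af, bc, be, bg, cd, ce, cf, cg, de, df, dg, ef, eg, fg
  2-simplices (12): abc, abe, acf, ade, adf, bcg, beg, cde, cdg, cef, dfg, efg

so the chain groups are C_0 ≅ Z^7, C_1 ≅ Z^18, C_2 ≅ Z^12.

∂_1: C_1 → C_0 sends each edge [p,q] (with p < q) to q − p.
As a 7×18 matrix over Z this has rank 6, with invariant factors (1,1,1,1,1,1).

Boundary ∂_2: C_2 → C_1 acts by ∂[p,q,r] = [q,r] − [p,r] + [p,q]. For instance
  ∂cef = ef − cf + ce,
  ∂efg = fg − eg + ef.
The resulting 18×12 matrix has rank 12, and its Smith normal form has invariant factors (1,1,1,1,1,1,1,1,1,1,1,2).

From H_k ≅ ker(∂_k) / im(∂_{k+1}) we obtain:

  H_0: rank C_0 − rank ∂_1 = 7 − 6 = 1, and the invariant factors of ∂_1 are all 1, so H_0 ≅ Z.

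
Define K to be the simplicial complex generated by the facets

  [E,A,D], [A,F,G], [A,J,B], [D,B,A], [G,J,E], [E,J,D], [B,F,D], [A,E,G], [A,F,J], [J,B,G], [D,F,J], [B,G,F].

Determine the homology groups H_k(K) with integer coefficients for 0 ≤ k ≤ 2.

H_0 = Z,  H_1 = Z/2,  H_2 = 0.

Order the vertices as A < B < D < E < F < G < J. Listing each simplex with vertices in this order, K has dimension 2 with simplices:

  0-simplices (7): A, B, D, E, F, G, J
  1-simplices (18): AB, AD, AE, AF, AG, AJ, BD, BF, BG, BJ, DE, DF, DJ, EG, EJ, FG, FJ, GJ
  2-simplices (12): ABD, ABJ, ADE, AEG, AFG, AFJ, BDF, BFG, BGJ, DEJ, DFJ, EGJ

Hence C_0 ≅ Z^7, C_1 ≅ Z^18, C_2 ≅ Z^12.

The boundary map ∂_1: C_1 → C_0 maps an edge to its endpoints' difference, ∂[p,q] = q − p. For instance
  ∂AE = E − A.
The resulting 7×18 matrix has rank 6, and its Smith normal form has invariant factors (1,1,1,1,1,1).

The boundary map ∂_2: C_2 → C_1 acts by ∂[p,q,r] = [q,r] − [p,r] + [p,q]. For instance
  ∂AEG = EG − AG + AE,
  ∂ABD = BD − AD + AB.
This gives a 18×12 integer matrix of rank 12; reducing to Smith normal form yields diagonal entries (1,1,1,1,1,1,1,1,1,1,1,2).

Computing H_k = (kernel of ∂_k) / (image of ∂_{k+1}):

  H_0: rank C_0 − rank ∂_1 = 7 − 6 = 1, and the invariant factors of ∂_1 are all 1, so H_0 = Z.
  H_1: rank ker ∂_1 − rank ∂_2 = (18 − 6) − 12 = 0, and ∂_2 has invariant factor 2 > 1, so H_1 = Z/2.
  H_2: rank ker ∂_2 − rank ∂_3 = (12 − 12) − 0 = 0, and there is no ∂_3, so H_2 = 0.

As a check, the Euler characteristic is 7 − 18 + 12 = 1, which agrees with 1 − 0 + 0 = 1.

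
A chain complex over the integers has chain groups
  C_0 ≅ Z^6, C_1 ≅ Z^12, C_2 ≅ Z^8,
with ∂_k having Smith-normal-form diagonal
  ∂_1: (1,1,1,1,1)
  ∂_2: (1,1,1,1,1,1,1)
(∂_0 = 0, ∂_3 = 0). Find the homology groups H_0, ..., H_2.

H_0: b_0 = 6 − 0 − 5 = 1; torsion from ∂_1 factors > 1: none. So H_0 ≅ Z.
H_1: b_1 = 12 − 5 − 7 = 0; torsion from ∂_2 factors > 1: none. So H_1 ≅ 0.
H_2: b_2 = 8 − 7 − 0 = 1; torsion from ∂_3 factors > 1: none. So H_2 ≅ Z.

H_0 ≅ Z,  H_1 = 0,  H_2 ≅ Z.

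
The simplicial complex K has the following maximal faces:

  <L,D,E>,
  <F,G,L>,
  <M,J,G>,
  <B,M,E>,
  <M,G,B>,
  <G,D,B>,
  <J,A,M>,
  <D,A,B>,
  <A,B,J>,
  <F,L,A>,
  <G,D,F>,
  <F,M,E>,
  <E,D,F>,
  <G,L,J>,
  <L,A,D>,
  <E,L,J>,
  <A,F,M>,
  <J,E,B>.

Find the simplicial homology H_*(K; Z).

H_0 ≅ Z,  H_1 ≅ Z ⊕ Z/2Z,  H_2 = 0.

Take the total order A < B < D < E < F < G < J < L < M on the vertex set. Then K (dimension 2) consists of the simplices:

  0-simplices (9): A, B, D, E, F, G, J, L, M
  1-simplices (27): AB, AD, AF, AJ, AL, AM, BD, BE, BG, BJ, BM, DE, DF, DG, DL, EF, EJ, EL, EM, FG, FL, FM, GJ, GL, GM, JL, JM
  2-simplices (18): ABD, ABJ, ADL, AFL, AFM, AJM, BDG, BEJ, BEM, BGM, DEF, DEL, DFG, EFM, EJL, FGL, GJL, GJM

giving chain groups C_0 ≅ Z^9, C_1 ≅ Z^27, C_2 ≅ Z^18.

The boundary map ∂_1: C_1 → C_0 maps an edge to its endpoints' difference, ∂[p,q] = q − p.
As a 9×27 matrix over Z this has rank 8, with invariant factors (1,1,1,1,1,1,1,1).

∂_2: C_2 → C_1 maps a triangle to the signed sum of its edges. For instance
  ∂ABJ = BJ − AJ + AB,
  ∂DEL = EL − DL + DE.
The 27×18 boundary matrix has rank 18 and Smith normal form diag(1,1,1,1,1,1,1,1,1,1,1,1,1,1,1,1,1,2).

Computing H_k = (kernel of ∂_k) / (image of ∂_{k+1}):

  H_0: rank C_0 − rank ∂_1 = 9 − 8 = 1, and the invariant factors of ∂_1 are all 1, so H_0 = Z.
  H_1: rank ker ∂_1 − rank ∂_2 = (27 − 8) − 18 = 1, and ∂_2 has invariant factor 2 > 1, so H_1 = Z ⊕ Z/2Z.
  H_2: rank ker ∂_2 − rank ∂_3 = (18 − 18) − 0 = 0, and there is no ∂_3, so H_2 = 0.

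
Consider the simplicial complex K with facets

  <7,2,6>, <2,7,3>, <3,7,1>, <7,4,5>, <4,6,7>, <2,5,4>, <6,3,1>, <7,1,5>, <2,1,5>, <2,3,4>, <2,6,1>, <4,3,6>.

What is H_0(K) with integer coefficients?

H_0 ≅ Z.

We work with the vertex ordering 1 < 2 < 3 < 4 < 5 < 6 < 7. The simplices of K, each written with vertices in increasing order, are:

  0-simplices (7): [1], [2], [3], [4], [5], [6], [7]
  1-simplices (18): [1,2], [1,3], [1,5], [1,6], [1,7], [2,3], [2,4], [2,5], [2,6], [2,7], [3,4], [3,6], [3,7], [4,5], [4,6], [4,7], [5,7], [6,7]
  2-simplices (12): [1,2,5], [1,2,6], [1,3,6], [1,3,7], [1,5,7], [2,3,4], [2,3,7], [2,4,5], [2,6,7], [3,4,6], [4,5,7], [4,6,7]

giving chain groups C_0 ≅ Z^7, C_1 ≅ Z^18, C_2 ≅ Z^12.

The boundary map ∂_1: C_1 → C_0 is given by ∂[p,q] = [q] − [p].
This gives a 7×18 integer matrix of rank 6; reducing to Smith normal form yields diagonal entries (1,1,1,1,1,1).

Boundary ∂_2: C_2 → C_1 acts by ∂[p,q,r] = [q,r] − [p,r] + [p,q]. For instance
  ∂[1,3,6] = [3,6] − [1,6] + [1,3],
  ∂[1,2,5] = [2,5] − [1,5] + [1,2].
As a 18×12 matrix over Z this has rank 12, with invariant factors (1,1,1,1,1,1,1,1,1,1,1,2).

Reading off H_k = ker ∂_k / im ∂_{k+1}:

  H_0: rank C_0 − rank ∂_1 = 7 − 6 = 1, and the invariant factors of ∂_1 are all 1, so H_0 ≅ Z.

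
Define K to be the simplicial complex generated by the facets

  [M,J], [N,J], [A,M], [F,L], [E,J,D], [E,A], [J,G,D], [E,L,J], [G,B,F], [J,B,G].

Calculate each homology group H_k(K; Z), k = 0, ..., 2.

H_0 ≅ Z,  H_1 ≅ Z^2,  H_2 = 0.

Fix the vertex order A < B < D < E < F < G < J < L < M < N and write every simplex with vertices in increasing order. Then dim K = 2 and the simplices of K are:

  0-simplices (10): A, B, D, E, F, G, J, L, M, N
  1-simplices (16): AE, AM, BF, BG, BJ, DE, DG, DJ, EJ, EL, FG, FL, GJ, JL, JM, JN
  2-simplices (5): BFG, BGJ, DEJ, DGJ, EJL

so the chain groups are C_0 ≅ Z^10, C_1 ≅ Z^16, C_2 ≅ Z^5.

The boundary map ∂_1: C_1 → C_0 is given by ∂[p,q] = [q] − [p]. For instance
  ∂JM = M − J.
The 10×16 boundary matrix has rank 9 and Smith normal form diag(1,1,1,1,1,1,1,1,1).

Boundary ∂_2: C_2 → C_1 acts by ∂[p,q,r] = [q,r] − [p,r] + [p,q]. For instance
  ∂BGJ = GJ − BJ + BG,
  ∂DEJ = EJ − DJ + DE.
As a 16×5 matrix over Z this has rank 5, with invariant factors (1,1,1,1,1).

Reading off H_k = ker ∂_k / im ∂_{k+1}:

  H_0: rank C_0 − rank ∂_1 = 10 − 9 = 1, and the invariant factors of ∂_1 are all 1, so H_0 = Z.
  H_1: rank ker ∂_1 − rank ∂_2 = (16 − 9) − 5 = 2, and the invariant factors of ∂_2 are all 1, so H_1 = Z^2.
  H_2: rank ker ∂_2 − rank ∂_3 = (5 − 5) − 0 = 0, and there is no ∂_3, so H_2 = 0.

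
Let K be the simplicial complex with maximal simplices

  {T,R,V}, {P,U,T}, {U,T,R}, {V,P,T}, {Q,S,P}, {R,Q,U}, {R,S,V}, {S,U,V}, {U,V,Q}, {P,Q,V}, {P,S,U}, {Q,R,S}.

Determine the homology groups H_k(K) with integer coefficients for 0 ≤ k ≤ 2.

K has 7 vertices, 18 edges, 12 triangles.
rank ∂_0 = 0, rank ∂_1 = 6 ⇒ b_0 = 7 − 0 − 6 = 1; all invariant factors of ∂_1 are 1 so no torsion. So H_0 = Z.
rank ∂_1 = 6, rank ∂_2 = 12 ⇒ b_1 = 18 − 6 − 12 = 0; ∂_2 has invariant factor(s) [2] giving torsion. So H_1 = Z/2Z.
rank ∂_2 = 12, rank ∂_3 = 0 ⇒ b_2 = 12 − 12 − 0 = 0. So H_2 = 0.

H_0 = Z,  H_1 = Z/2Z,  H_2 = 0.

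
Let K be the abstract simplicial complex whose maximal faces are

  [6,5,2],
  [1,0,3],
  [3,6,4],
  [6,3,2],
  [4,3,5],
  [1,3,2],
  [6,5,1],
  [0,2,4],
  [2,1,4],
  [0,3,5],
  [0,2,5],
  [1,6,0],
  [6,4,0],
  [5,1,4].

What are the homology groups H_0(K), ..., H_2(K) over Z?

H_0 ≅ Z,  H_1 ≅ Z^2,  H_2 ≅ Z.

We work with the vertex ordering 0 < 1 < 2 < 3 < 4 < 5 < 6. The simplices of K, each written with vertices in increasing order, are:

  0-simplices (7): [0], [1], [2], [3], [4], [5], [6]
  1-simplices (21): [0,1], [0,2], [0,3], [0,4], [0,5], [0,6], [1,2], [1,3], [1,4], [1,5], [1,6], [2,3], [2,4], [2,5], [2,6], [3,4], [3,5], [3,6], [4,5], [4,6], [5,6]
  2-simplices (14): [0,1,3], [0,1,6], [0,2,4], [0,2,5], [0,3,5], [0,4,6], [1,2,3], [1,2,4], [1,4,5], [1,5,6], [2,3,6], [2,5,6], [3,4,5], [3,4,6]

so the chain groups are C_0 ≅ Z^7, C_1 ≅ Z^21, C_2 ≅ Z^14.

Boundary ∂_1: C_1 → C_0 is given by ∂[p,q] = [q] − [p]. For instance
  ∂[4,5] = [5] − [4].
As a 7×21 matrix over Z this has rank 6, with invariant factors (1,1,1,1,1,1).

∂_2: C_2 → C_1 maps a triangle to the signed sum of its edges. For instance
  ∂[2,5,6] = [5,6] − [2,6] + [2,5],
  ∂[1,2,4] = [2,4] − [1,4] + [1,2].
As a 21×14 matrix over Z this has rank 13, with invariant factors (1,1,1,1,1,1,1,1,1,1,1,1,1).

Computing H_k = (kernel of ∂_k) / (image of ∂_{k+1}):

  H_0: rank C_0 − rank ∂_1 = 7 − 6 = 1, and the invariant factors of ∂_1 are all 1, so H_0 ≅ Z.
  H_1: rank ker ∂_1 − rank ∂_2 = (21 − 6) − 13 = 2, and the invariant factors of ∂_2 are all 1, so H_1 ≅ Z^2.
  H_2: rank ker ∂_2 − rank ∂_3 = (14 − 13) − 0 = 1, and there is no ∂_3, so H_2 ≅ Z.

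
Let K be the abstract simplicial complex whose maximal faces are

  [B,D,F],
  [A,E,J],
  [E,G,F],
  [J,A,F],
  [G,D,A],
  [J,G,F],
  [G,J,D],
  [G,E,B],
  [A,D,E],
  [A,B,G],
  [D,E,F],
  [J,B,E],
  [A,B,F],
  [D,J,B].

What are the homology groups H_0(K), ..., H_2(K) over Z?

H_0 ≅ Z,  H_1 ≅ Z^2,  H_2 ≅ Z.

Fix the vertex order A < B < D < E < F < G < J and write every simplex with vertices in increasing order. Then dim K = 2 and the simplices of K are:

  0-simplices (7): A, B, D, E, F, G, J
  1-simplices (21): AB, AD, AE, AF, AG, AJ, BD, BE, BF, BG, BJ, DE, DF, DG, DJ, EF, EG, EJ, FG, FJ, GJ
  2-simplices (14): ABF, ABG, ADE, ADG, AEJ, AFJ, BDF, BDJ, BEG, BEJ, DEF, DGJ, EFG, FGJ

so the chain groups are C_0 ≅ Z^7, C_1 ≅ Z^21, C_2 ≅ Z^14.

∂_1: C_1 → C_0 is given by ∂[p,q] = [q] − [p]. For instance
  ∂GJ = J − G.
As a 7×21 matrix over Z this has rank 6, with invariant factors (1,1,1,1,1,1).

Boundary ∂_2: C_2 → C_1 maps a triangle to the signed sum of its edges. For instance
  ∂ADE = DE − AE + AD,
  ∂ADG = DG − AG + AD.
As a 21×14 matrix over Z this has rank 13, with invariant factors (1,1,1,1,1,1,1,1,1,1,1,1,1).

From H_k ≅ ker(∂_k) / im(∂_{k+1}) we obtain:

  H_0: rank C_0 − rank ∂_1 = 7 − 6 = 1, and the invariant factors of ∂_1 are all 1, so H_0 ≅ Z.
  H_1: rank ker ∂_1 − rank ∂_2 = (21 − 6) − 13 = 2, and the invariant factors of ∂_2 are all 1, so H_1 ≅ Z^2.
  H_2: rank ker ∂_2 − rank ∂_3 = (14 − 13) − 0 = 1, and there is no ∂_3, so H_2 ≅ Z.

As a check, the Euler characteristic is 7 − 21 + 14 = 0, which agrees with 1 − 2 + 1 = 0.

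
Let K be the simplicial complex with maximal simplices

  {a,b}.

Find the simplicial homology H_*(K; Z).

We work with the vertex ordering a < b. The simplices of K, each written with vertices in increasing order, are:

  0-simplices (2): a, b
  1-simplices (1): ab

giving chain groups C_0 ≅ Z^2, C_1 ≅ Z^1.

Boundary ∂_1: C_1 → C_0 sends each edge [p,q] (with p < q) to q − p.
The 2×1 boundary matrix has rank 1 and Smith normal form diag(1).

Reading off H_k = ker ∂_k / im ∂_{k+1}:

  H_0: rank C_0 − rank ∂_1 = 2 − 1 = 1, and the invariant factors of ∂_1 are all 1, so H_0 ≅ Z.
  H_1: rank ker ∂_1 − rank ∂_2 = (1 − 1) − 0 = 0, and there is no ∂_2, so H_1 ≅ 0.

H_0 ≅ Z,  H_1 = 0.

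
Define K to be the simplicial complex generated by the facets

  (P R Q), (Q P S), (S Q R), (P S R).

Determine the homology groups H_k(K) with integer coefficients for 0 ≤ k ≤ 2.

Take the total order P < Q < R < S on the vertex set. Then K (dimension 2) consists of the simplices:

  0-simplices (4): P, Q, R, S
  1-simplices (6): PQ, PR, PS, QR, QS, RS
  2-simplices (4): PQR, PQS, PRS, QRS

giving chain groups C_0 ≅ Z^4, C_1 ≅ Z^6, C_2 ≅ Z^4.

The boundary map ∂_1: C_1 → C_0 maps an edge to its endpoints' difference, ∂[p,q] = q − p.
This gives a 4×6 integer matrix of rank 3; reducing to Smith normal form yields diagonal entries (1,1,1).

The boundary map ∂_2: C_2 → C_1 acts by ∂[p,q,r] = [q,r] − [p,r] + [p,q]. For instance
  ∂PQR = QR − PR + PQ,
  ∂PQS = QS − PS + PQ.
As a 6×4 matrix over Z this has rank 3, with invariant factors (1,1,1).

Computing H_k = (kernel of ∂_k) / (image of ∂_{k+1}):

  H_0: rank C_0 − rank ∂_1 = 4 − 3 = 1, and the invariant factors of ∂_1 are all 1, so H_0 ≅ Z.
  H_1: rank ker ∂_1 − rank ∂_2 = (6 − 3) − 3 = 0, and the invariant factors of ∂_2 are all 1, so H_1 ≅ 0.
  H_2: rank ker ∂_2 − rank ∂_3 = (4 − 3) − 0 = 1, and there is no ∂_3, so H_2 ≅ Z.

H_0 = Z,  H_1 = 0,  H_2 = Z.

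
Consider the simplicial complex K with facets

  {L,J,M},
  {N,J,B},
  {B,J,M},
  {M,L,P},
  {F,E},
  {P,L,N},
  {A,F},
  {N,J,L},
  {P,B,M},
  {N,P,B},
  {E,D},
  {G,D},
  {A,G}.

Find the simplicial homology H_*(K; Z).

H_0 = Z^2,  H_1 = Z,  H_2 = Z.

K has 11 vertices, 17 edges, 8 triangles.
rank ∂_0 = 0, rank ∂_1 = 9 ⇒ b_0 = 11 − 0 − 9 = 2; all invariant factors of ∂_1 are 1 so no torsion. So H_0 ≅ Z^2.
rank ∂_1 = 9, rank ∂_2 = 7 ⇒ b_1 = 17 − 9 − 7 = 1; all invariant factors of ∂_2 are 1 so no torsion. So H_1 ≅ Z.
rank ∂_2 = 7, rank ∂_3 = 0 ⇒ b_2 = 8 − 7 − 0 = 1. So H_2 ≅ Z.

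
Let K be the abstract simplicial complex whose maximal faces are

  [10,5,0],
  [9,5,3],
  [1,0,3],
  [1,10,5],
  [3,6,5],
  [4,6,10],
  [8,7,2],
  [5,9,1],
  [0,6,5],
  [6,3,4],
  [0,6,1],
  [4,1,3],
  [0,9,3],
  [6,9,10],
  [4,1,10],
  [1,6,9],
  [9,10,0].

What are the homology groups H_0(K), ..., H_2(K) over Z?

Take the total order 0 < 1 < 2 < 3 < 4 < 5 < 6 < 7 < 8 < 9 < 10 on the vertex set. Then K (dimension 2) consists of the simplices:

  0-simplices (11): [0], [1], [2], [3], [4], [5], [6], [7], [8], [9], [10]
  1-simplices (27): (27 of them)
  2-simplices (17): [0,1,3], [0,1,6], [0,3,9], [0,5,6], [0,5,10], [0,9,10], [1,3,4], [1,4,10], [1,5,9], [1,5,10], [1,6,9], [2,7,8], [3,4,6], [3,5,6], [3,5,9], [4,6,10], [6,9,10]

so the chain groups are C_0 ≅ Z^11, C_1 ≅ Z^27, C_2 ≅ Z^17.

∂_1: C_1 → C_0 maps an edge to its endpoints' difference, ∂[p,q] = q − p. For instance
  ∂[3,5] = [5] − [3].
This gives a 11×27 integer matrix of rank 9; reducing to Smith normal form yields diagonal entries (1,1,1,1,1,1,1,1,1).

∂_2: C_2 → C_1 acts by ∂[p,q,r] = [q,r] − [p,r] + [p,q]. For instance
  ∂[3,5,6] = [5,6] − [3,6] + [3,5],
  ∂[4,6,10] = [6,10] − [4,10] + [4,6].
As a 27×17 matrix over Z this has rank 16, with invariant factors (1,1,1,1,1,1,1,1,1,1,1,1,1,1,1,1).

Reading off H_k = ker ∂_k / im ∂_{k+1}:

  H_0: rank C_0 − rank ∂_1 = 11 − 9 = 2, and the invariant factors of ∂_1 are all 1, so H_0 = Z^2.
  H_1: rank ker ∂_1 − rank ∂_2 = (27 − 9) − 16 = 2, and the invariant factors of ∂_2 are all 1, so H_1 = Z^2.
  H_2: rank ker ∂_2 − rank ∂_3 = (17 − 16) − 0 = 1, and there is no ∂_3, so H_2 = Z.

H_0 = Z^2,  H_1 = Z^2,  H_2 = Z.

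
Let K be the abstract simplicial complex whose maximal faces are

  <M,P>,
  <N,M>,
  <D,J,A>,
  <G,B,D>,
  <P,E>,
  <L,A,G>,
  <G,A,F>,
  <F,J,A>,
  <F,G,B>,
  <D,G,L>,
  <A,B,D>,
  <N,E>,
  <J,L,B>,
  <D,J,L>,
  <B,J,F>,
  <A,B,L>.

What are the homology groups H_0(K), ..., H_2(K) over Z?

K has 11 vertices, 22 edges, 12 triangles.
rank ∂_0 = 0, rank ∂_1 = 9 ⇒ b_0 = 11 − 0 − 9 = 2; all invariant factors of ∂_1 are 1 so no torsion. So H_0 = Z^2.
rank ∂_1 = 9, rank ∂_2 = 12 ⇒ b_1 = 22 − 9 − 12 = 1; ∂_2 has invariant factor(s) [2] giving torsion. So H_1 = Z × Z/2.
rank ∂_2 = 12, rank ∂_3 = 0 ⇒ b_2 = 12 − 12 − 0 = 0. So H_2 = 0.

H_0 ≅ Z^2,  H_1 ≅ Z × Z/2,  H_2 = 0.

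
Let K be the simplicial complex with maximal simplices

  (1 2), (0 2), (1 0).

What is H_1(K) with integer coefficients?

Fix the vertex order 0 < 1 < 2 and write every simplex with vertices in increasing order. Then dim K = 1 and the simplices of K are:

  0-simplices (3): [0], [1], [2]
  1-simplices (3): [0,1], [0,2], [1,2]

giving chain groups C_0 ≅ Z^3, C_1 ≅ Z^3.

∂_1: C_1 → C_0 maps an edge to its endpoints' difference, ∂[p,q] = q − p. For instance
  ∂[0,1] = [1] − [0].
This gives a 3×3 integer matrix of rank 2; reducing to Smith normal form yields diagonal entries (1,1).

Computing H_k = (kernel of ∂_k) / (image of ∂_{k+1}):

  H_1: rank ker ∂_1 − rank ∂_2 = (3 − 2) − 0 = 1, and there is no ∂_2, so H_1 = Z.

H_1 ≅ Z.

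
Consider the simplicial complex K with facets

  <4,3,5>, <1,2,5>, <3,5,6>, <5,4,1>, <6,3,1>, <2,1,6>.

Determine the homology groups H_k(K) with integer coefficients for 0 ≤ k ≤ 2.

K has 6 vertices, 12 edges, 6 triangles.
rank ∂_0 = 0, rank ∂_1 = 5 ⇒ b_0 = 6 − 0 − 5 = 1; all invariant factors of ∂_1 are 1 so no torsion. So H_0 ≅ Z.
rank ∂_1 = 5, rank ∂_2 = 6 ⇒ b_1 = 12 − 5 − 6 = 1; all invariant factors of ∂_2 are 1 so no torsion. So H_1 ≅ Z.
rank ∂_2 = 6, rank ∂_3 = 0 ⇒ b_2 = 6 − 6 − 0 = 0. So H_2 ≅ 0.

H_0 ≅ Z,  H_1 ≅ Z,  H_2 = 0.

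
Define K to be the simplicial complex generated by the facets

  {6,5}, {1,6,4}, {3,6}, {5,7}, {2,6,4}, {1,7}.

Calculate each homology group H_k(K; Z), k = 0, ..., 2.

Order the vertices as 1 < 2 < 3 < 4 < 5 < 6 < 7. Listing each simplex with vertices in this order, K has dimension 2 with simplices:

  0-simplices (7): [1], [2], [3], [4], [5], [6], [7]
  1-simplices (9): [1,4], [1,6], [1,7], [2,4], [2,6], [3,6], [4,6], [5,6], [5,7]
  2-simplices (2): [1,4,6], [2,4,6]

Hence C_0 ≅ Z^7, C_1 ≅ Z^9, C_2 ≅ Z^2.

∂_1: C_1 → C_0 maps an edge to its endpoints' difference, ∂[p,q] = q − p.
As a 7×9 matrix over Z this has rank 6, with invariant factors (1,1,1,1,1,1).

Boundary ∂_2: C_2 → C_1 sends each 2-simplex [p,q,r] to [q,r] − [p,r] + [p,q]. For instance
  ∂[1,4,6] = [4,6] − [1,6] + [1,4],
  ∂[2,4,6] = [4,6] − [2,6] + [2,4].
The 9×2 boundary matrix has rank 2 and Smith normal form diag(1,1).

From H_k ≅ ker(∂_k) / im(∂_{k+1}) we obtain:

  H_0: rank C_0 − rank ∂_1 = 7 − 6 = 1, and the invariant factors of ∂_1 are all 1, so H_0 ≅ Z.
  H_1: rank ker ∂_1 − rank ∂_2 = (9 − 6) − 2 = 1, and the invariant factors of ∂_2 are all 1, so H_1 ≅ Z.
  H_2: rank ker ∂_2 − rank ∂_3 = (2 − 2) − 0 = 0, and there is no ∂_3, so H_2 ≅ 0.

As a check, the Euler characteristic is 7 − 9 + 2 = 0, which agrees with 1 − 1 + 0 = 0.

H_0 = Z,  H_1 = Z,  H_2 = 0.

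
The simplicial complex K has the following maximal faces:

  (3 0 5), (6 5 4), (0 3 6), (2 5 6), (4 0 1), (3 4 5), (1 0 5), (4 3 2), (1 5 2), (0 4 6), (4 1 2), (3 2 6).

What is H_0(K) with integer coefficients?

We work with the vertex ordering 0 < 1 < 2 < 3 < 4 < 5 < 6. The simplices of K, each written with vertices in increasing order, are:

  0-simplices (7): [0], [1], [2], [3], [4], [5], [6]
  1-simplices (18): [0,1], [0,3], [0,4], [0,5], [0,6], [1,2], [1,4], [1,5], [2,3], [2,4], [2,5], [2,6], [3,4], [3,5], [3,6], [4,5], [4,6], [5,6]
  2-simplices (12): [0,1,4], [0,1,5], [0,3,5], [0,3,6], [0,4,6], [1,2,4], [1,2,5], [2,3,4], [2,3,6], [2,5,6], [3,4,5], [4,5,6]

Hence C_0 ≅ Z^7, C_1 ≅ Z^18, C_2 ≅ Z^12.

∂_1: C_1 → C_0 is given by ∂[p,q] = [q] − [p]. For instance
  ∂[4,6] = [6] − [4].
As a 7×18 matrix over Z this has rank 6, with invariant factors (1,1,1,1,1,1).

Boundary ∂_2: C_2 → C_1 maps a triangle to the signed sum of its edges. For instance
  ∂[0,1,5] = [1,5] − [0,5] + [0,1],
  ∂[2,3,4] = [3,4] − [2,4] + [2,3].
The resulting 18×12 matrix has rank 12, and its Smith normal form has invariant factors (1,1,1,1,1,1,1,1,1,1,1,2).

Reading off H_k = ker ∂_k / im ∂_{k+1}:

  H_0: rank C_0 − rank ∂_1 = 7 − 6 = 1, and the invariant factors of ∂_1 are all 1, so H_0 ≅ Z.

H_0 = Z.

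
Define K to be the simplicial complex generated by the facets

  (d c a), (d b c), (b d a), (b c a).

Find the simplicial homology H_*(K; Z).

H_0 = Z,  H_1 = 0,  H_2 = Z.

Take the total order a < b < c < d on the vertex set. Then K (dimension 2) consists of the simplices:

  0-simplices (4): a, b, c, d
  1-simplices (6): ab, ac, ad, bc, bd, cd
  2-simplices (4): abc, abd, acd, bcd

Hence C_0 ≅ Z^4, C_1 ≅ Z^6, C_2 ≅ Z^4.

Boundary ∂_1: C_1 → C_0 is given by ∂[p,q] = [q] − [p].
The 4×6 boundary matrix has rank 3 and Smith normal form diag(1,1,1).

∂_2: C_2 → C_1 maps a triangle to the signed sum of its edges. For instance
  ∂bcd = cd − bd + bc,
  ∂abc = bc − ac + ab.
The resulting 6×4 matrix has rank 3, and its Smith normal form has invariant factors (1,1,1).

Now H_k = ker ∂_k / im ∂_{k+1}, so:

  H_0: rank C_0 − rank ∂_1 = 4 − 3 = 1, and the invariant factors of ∂_1 are all 1, so H_0 ≅ Z.
  H_1: rank ker ∂_1 − rank ∂_2 = (6 − 3) − 3 = 0, and the invariant factors of ∂_2 are all 1, so H_1 ≅ 0.
  H_2: rank ker ∂_2 − rank ∂_3 = (4 − 3) − 0 = 1, and there is no ∂_3, so H_2 ≅ Z.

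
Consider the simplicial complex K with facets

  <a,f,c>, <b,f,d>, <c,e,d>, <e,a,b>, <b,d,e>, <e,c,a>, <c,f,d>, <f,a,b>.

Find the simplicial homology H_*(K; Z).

H_0 = Z,  H_1 = 0,  H_2 = Z.

Order the vertices as a < b < c < d < e < f. Listing each simplex with vertices in this order, K has dimension 2 with simplices:

  0-simplices (6): a, b, c, d, e, f
  1-simplices (12): ab, ac, ae, af, bd, be, bf, cd, ce, cf, de, df
  2-simplices (8): abe, abf, ace, acf, bde, bdf, cde, cdf

giving chain groups C_0 ≅ Z^6, C_1 ≅ Z^12, C_2 ≅ Z^8.

The boundary map ∂_1: C_1 → C_0 maps an edge to its endpoints' difference, ∂[p,q] = q − p.
This gives a 6×12 integer matrix of rank 5; reducing to Smith normal form yields diagonal entries (1,1,1,1,1).

Boundary ∂_2: C_2 → C_1 sends each 2-simplex [p,q,r] to [q,r] − [p,r] + [p,q]. For instance
  ∂ace = ce − ae + ac,
  ∂abe = be − ae + ab.
As a 12×8 matrix over Z this has rank 7, with invariant factors (1,1,1,1,1,1,1).

Reading off H_k = ker ∂_k / im ∂_{k+1}:

  H_0: rank C_0 − rank ∂_1 = 6 − 5 = 1, and the invariant factors of ∂_1 are all 1, so H_0 ≅ Z.
  H_1: rank ker ∂_1 − rank ∂_2 = (12 − 5) − 7 = 0, and the invariant factors of ∂_2 are all 1, so H_1 ≅ 0.
  H_2: rank ker ∂_2 − rank ∂_3 = (8 − 7) − 0 = 1, and there is no ∂_3, so H_2 ≅ Z.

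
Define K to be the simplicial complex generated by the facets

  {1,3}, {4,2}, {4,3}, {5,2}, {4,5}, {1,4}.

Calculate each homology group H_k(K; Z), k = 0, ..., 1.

Take the total order 1 < 2 < 3 < 4 < 5 on the vertex set. Then K (dimension 1) consists of the simplices:

  0-simplices (5): [1], [2], [3], [4], [5]
  1-simplices (6): [1,3], [1,4], [2,4], [2,5], [3,4], [4,5]

Hence C_0 ≅ Z^5, C_1 ≅ Z^6.

Boundary ∂_1: C_1 → C_0 sends each edge [p,q] (with p < q) to q − p.
The 5×6 boundary matrix has rank 4 and Smith normal form diag(1,1,1,1).

Reading off H_k = ker ∂_k / im ∂_{k+1}:

  H_0: rank C_0 − rank ∂_1 = 5 − 4 = 1, and the invariant factors of ∂_1 are all 1, so H_0 = Z.
  H_1: rank ker ∂_1 − rank ∂_2 = (6 − 4) − 0 = 2, and there is no ∂_2, so H_1 = Z^2.

H_0 ≅ Z,  H_1 ≅ Z^2.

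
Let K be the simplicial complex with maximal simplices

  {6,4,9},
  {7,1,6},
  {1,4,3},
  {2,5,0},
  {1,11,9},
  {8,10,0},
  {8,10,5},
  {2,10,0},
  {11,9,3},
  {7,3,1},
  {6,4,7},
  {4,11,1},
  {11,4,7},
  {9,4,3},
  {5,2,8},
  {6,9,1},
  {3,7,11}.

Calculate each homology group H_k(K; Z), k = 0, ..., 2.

Order the vertices as 0 < 1 < 2 < 3 < 4 < 5 < 6 < 7 < 8 < 9 < 10 < 11. Listing each simplex with vertices in this order, K has dimension 2 with simplices:

  0-simplices (12): [0], [1], [2], [3], [4], [5], [6], [7], [8], [9], [10], [11]
  1-simplices (28): (28 of them)
  2-simplices (17): [0,2,5], [0,2,10], [0,8,10], [1,3,4], [1,3,7], [1,4,11], [1,6,7], [1,6,9], [1,9,11], [2,5,8], [3,4,9], [3,7,11], [3,9,11], [4,6,7], [4,6,9], [4,7,11], [5,8,10]

so the chain groups are C_0 ≅ Z^12, C_1 ≅ Z^28, C_2 ≅ Z^17.

The boundary map ∂_1: C_1 → C_0 sends each edge [p,q] (with p < q) to q − p. For instance
  ∂[4,11] = [11] − [4].
As a 12×28 matrix over Z this has rank 10, with invariant factors (1,1,1,1,1,1,1,1,1,1).

∂_2: C_2 → C_1 acts by ∂[p,q,r] = [q,r] − [p,r] + [p,q]. For instance
  ∂[3,9,11] = [9,11] − [3,11] + [3,9],
  ∂[0,2,5] = [2,5] − [0,5] + [0,2].
The resulting 28×17 matrix has rank 17, and its Smith normal form has invariant factors (1,1,1,1,1,1,1,1,1,1,1,1,1,1,1,1,2).

Computing H_k = (kernel of ∂_k) / (image of ∂_{k+1}):

  H_0: rank C_0 − rank ∂_1 = 12 − 10 = 2, and the invariant factors of ∂_1 are all 1, so H_0 ≅ Z^2.
  H_1: rank ker ∂_1 − rank ∂_2 = (28 − 10) − 17 = 1, and ∂_2 has invariant factor 2 > 1, so H_1 ≅ Z ⊕ Z/2.
  H_2: rank ker ∂_2 − rank ∂_3 = (17 − 17) − 0 = 0, and there is no ∂_3, so H_2 ≅ 0.

(K is a triangulation of the disjoint union of the real projective plane RP^2 and the Möbius band.)

H_0 ≅ Z^2,  H_1 ≅ Z ⊕ Z/2,  H_2 = 0.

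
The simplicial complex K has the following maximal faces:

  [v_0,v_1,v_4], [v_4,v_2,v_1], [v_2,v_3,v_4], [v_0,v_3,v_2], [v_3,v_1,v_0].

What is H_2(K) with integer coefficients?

H_2 = 0.

K has 5 vertices, 10 edges, 5 triangles.
rank ∂_2 = 5, rank ∂_3 = 0 ⇒ b_2 = 5 − 5 − 0 = 0. So H_2 ≅ 0.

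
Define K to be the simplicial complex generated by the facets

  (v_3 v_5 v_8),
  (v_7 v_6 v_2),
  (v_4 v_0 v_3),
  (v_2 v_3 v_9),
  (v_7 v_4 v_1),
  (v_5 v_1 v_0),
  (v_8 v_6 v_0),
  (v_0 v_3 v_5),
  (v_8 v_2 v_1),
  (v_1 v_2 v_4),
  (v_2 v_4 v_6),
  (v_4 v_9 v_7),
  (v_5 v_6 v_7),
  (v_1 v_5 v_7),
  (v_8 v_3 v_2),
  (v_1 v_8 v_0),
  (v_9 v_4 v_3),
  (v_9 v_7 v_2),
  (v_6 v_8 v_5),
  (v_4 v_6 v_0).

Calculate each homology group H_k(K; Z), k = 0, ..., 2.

K has 10 vertices, 30 edges, 20 triangles.
rank ∂_0 = 0, rank ∂_1 = 9 ⇒ b_0 = 10 − 0 − 9 = 1; all invariant factors of ∂_1 are 1 so no torsion. So H_0 = Z.
rank ∂_1 = 9, rank ∂_2 = 20 ⇒ b_1 = 30 − 9 − 20 = 1; ∂_2 has invariant factor(s) [2] giving torsion. So H_1 = Z ⊕ Z/2Z.
rank ∂_2 = 20, rank ∂_3 = 0 ⇒ b_2 = 20 − 20 − 0 = 0. So H_2 = 0.

H_0 = Z,  H_1 = Z ⊕ Z/2Z,  H_2 = 0.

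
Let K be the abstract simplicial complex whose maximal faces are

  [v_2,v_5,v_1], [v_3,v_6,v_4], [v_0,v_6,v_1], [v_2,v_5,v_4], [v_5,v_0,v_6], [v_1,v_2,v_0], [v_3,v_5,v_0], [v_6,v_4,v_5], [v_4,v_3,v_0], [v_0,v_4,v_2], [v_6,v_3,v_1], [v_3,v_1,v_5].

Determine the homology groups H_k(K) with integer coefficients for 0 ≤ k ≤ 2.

H_0 = Z,  H_1 = Z/2,  H_2 = 0.

Fix the vertex order v_0 < v_1 < v_2 < v_3 < v_4 < v_5 < v_6 and write every simplex with vertices in increasing order. Then dim K = 2 and the simplices of K are:

  0-simplices (7): [v_0], [v_1], [v_2], [v_3], [v_4], [v_5], [v_6]
  1-simplices (18): (18 of them)
  2-simplices (12): (12 of them)

giving chain groups C_0 ≅ Z^7, C_1 ≅ Z^18, C_2 ≅ Z^12.

Boundary ∂_1: C_1 → C_0 sends each edge [p,q] (with p < q) to q − p. For instance
  ∂[v_2,v_5] = [v_5] − [v_2].
As a 7×18 matrix over Z this has rank 6, with invariant factors (1,1,1,1,1,1).

Boundary ∂_2: C_2 → C_1 maps a triangle to the signed sum of its edges. For instance
  ∂[v_0,v_1,v_2] = [v_1,v_2] − [v_0,v_2] + [v_0,v_1],
  ∂[v_1,v_2,v_5] = [v_2,v_5] − [v_1,v_5] + [v_1,v_2].
The 18×12 boundary matrix has rank 12 and Smith normal form diag(1,1,1,1,1,1,1,1,1,1,1,2).

Reading off H_k = ker ∂_k / im ∂_{k+1}:

  H_0: rank C_0 − rank ∂_1 = 7 − 6 = 1, and the invariant factors of ∂_1 are all 1, so H_0 ≅ Z.
  H_1: rank ker ∂_1 − rank ∂_2 = (18 − 6) − 12 = 0, and ∂_2 has invariant factor 2 > 1, so H_1 ≅ Z/2.
  H_2: rank ker ∂_2 − rank ∂_3 = (12 − 12) − 0 = 0, and there is no ∂_3, so H_2 ≅ 0.

As a check, the Euler characteristic is 7 − 18 + 12 = 1, which agrees with 1 − 0 + 0 = 1.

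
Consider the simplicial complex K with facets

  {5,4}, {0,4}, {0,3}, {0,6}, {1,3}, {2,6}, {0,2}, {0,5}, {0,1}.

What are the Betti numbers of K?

We work with the vertex ordering 0 < 1 < 2 < 3 < 4 < 5 < 6. The simplices of K, each written with vertices in increasing order, are:

  0-simplices (7): [0], [1], [2], [3], [4], [5], [6]
  1-simplices (9): [0,1], [0,2], [0,3], [0,4], [0,5], [0,6], [1,3], [2,6], [4,5]

so the chain groups are C_0 ≅ Z^7, C_1 ≅ Z^9.

The boundary map ∂_1: C_1 → C_0 sends each edge [p,q] (with p < q) to q − p. For instance
  ∂[0,4] = [4] − [0].
The resulting 7×9 matrix has rank 6, and its Smith normal form has invariant factors (1,1,1,1,1,1).

Reading off H_k = ker ∂_k / im ∂_{k+1}:

  H_0: rank C_0 − rank ∂_1 = 7 − 6 = 1, and the invariant factors of ∂_1 are all 1, so H_0 = Z.
  H_1: rank ker ∂_1 − rank ∂_2 = (9 − 6) − 0 = 3, and there is no ∂_2, so H_1 = Z^3.

As a check, the Euler characteristic is 7 − 9 = -2, which agrees with 1 − 3 = -2.

Hence the Betti numbers are b_0 = 1, b_1 = 3.

b_0 = 1, b_1 = 3.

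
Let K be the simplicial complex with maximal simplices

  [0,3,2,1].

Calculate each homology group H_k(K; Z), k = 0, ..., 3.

H_0 ≅ Z,  H_1 = 0,  H_2 = 0,  H_3 = 0.

K has 4 vertices, 6 edges, 4 triangles, 1 3-simplex.
rank ∂_0 = 0, rank ∂_1 = 3 ⇒ b_0 = 4 − 0 − 3 = 1; all invariant factors of ∂_1 are 1 so no torsion. So H_0 = Z.
rank ∂_1 = 3, rank ∂_2 = 3 ⇒ b_1 = 6 − 3 − 3 = 0; all invariant factors of ∂_2 are 1 so no torsion. So H_1 = 0.
rank ∂_2 = 3, rank ∂_3 = 1 ⇒ b_2 = 4 − 3 − 1 = 0; all invariant factors of ∂_3 are 1 so no torsion. So H_2 = 0.
rank ∂_3 = 1, rank ∂_4 = 0 ⇒ b_3 = 1 − 1 − 0 = 0. So H_3 = 0.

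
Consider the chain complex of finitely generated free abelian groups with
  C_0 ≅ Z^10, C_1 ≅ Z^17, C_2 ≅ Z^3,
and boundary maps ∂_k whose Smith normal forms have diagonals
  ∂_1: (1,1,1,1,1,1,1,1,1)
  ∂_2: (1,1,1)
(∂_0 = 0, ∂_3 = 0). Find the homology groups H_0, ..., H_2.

H_0 ≅ Z,  H_1 ≅ Z^5,  H_2 = 0.

H_0: b_0 = 10 − 0 − 9 = 1; torsion from ∂_1 factors > 1: none. So H_0 ≅ Z.
H_1: b_1 = 17 − 9 − 3 = 5; torsion from ∂_2 factors > 1: none. So H_1 ≅ Z^5.
H_2: b_2 = 3 − 3 − 0 = 0; torsion from ∂_3 factors > 1: none. So H_2 ≅ 0.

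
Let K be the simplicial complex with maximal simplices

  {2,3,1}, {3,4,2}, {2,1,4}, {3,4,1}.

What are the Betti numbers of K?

b_0 = 1, b_1 = 0, b_2 = 1.

Take the total order 1 < 2 < 3 < 4 on the vertex set. Then K (dimension 2) consists of the simplices:

  0-simplices (4): [1], [2], [3], [4]
  1-simplices (6): [1,2], [1,3], [1,4], [2,3], [2,4], [3,4]
  2-simplices (4): [1,2,3], [1,2,4], [1,3,4], [2,3,4]

Hence C_0 ≅ Z^4, C_1 ≅ Z^6, C_2 ≅ Z^4.

Boundary ∂_1: C_1 → C_0 sends each edge [p,q] (with p < q) to q − p.
This gives a 4×6 integer matrix of rank 3; reducing to Smith normal form yields diagonal entries (1,1,1).

∂_2: C_2 → C_1 sends each 2-simplex [p,q,r] to [q,r] − [p,r] + [p,q]. For instance
  ∂[2,3,4] = [3,4] − [2,4] + [2,3],
  ∂[1,2,3] = [2,3] − [1,3] + [1,2].
The 6×4 boundary matrix has rank 3 and Smith normal form diag(1,1,1).

From H_k ≅ ker(∂_k) / im(∂_{k+1}) we obtain:

  H_0: rank C_0 − rank ∂_1 = 4 − 3 = 1, and the invariant factors of ∂_1 are all 1, so H_0 ≅ Z.
  H_1: rank ker ∂_1 − rank ∂_2 = (6 − 3) − 3 = 0, and the invariant factors of ∂_2 are all 1, so H_1 ≅ 0.
  H_2: rank ker ∂_2 − rank ∂_3 = (4 − 3) − 0 = 1, and there is no ∂_3, so H_2 ≅ Z.

Hence the Betti numbers are b_0 = 1, b_1 = 0, b_2 = 1.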